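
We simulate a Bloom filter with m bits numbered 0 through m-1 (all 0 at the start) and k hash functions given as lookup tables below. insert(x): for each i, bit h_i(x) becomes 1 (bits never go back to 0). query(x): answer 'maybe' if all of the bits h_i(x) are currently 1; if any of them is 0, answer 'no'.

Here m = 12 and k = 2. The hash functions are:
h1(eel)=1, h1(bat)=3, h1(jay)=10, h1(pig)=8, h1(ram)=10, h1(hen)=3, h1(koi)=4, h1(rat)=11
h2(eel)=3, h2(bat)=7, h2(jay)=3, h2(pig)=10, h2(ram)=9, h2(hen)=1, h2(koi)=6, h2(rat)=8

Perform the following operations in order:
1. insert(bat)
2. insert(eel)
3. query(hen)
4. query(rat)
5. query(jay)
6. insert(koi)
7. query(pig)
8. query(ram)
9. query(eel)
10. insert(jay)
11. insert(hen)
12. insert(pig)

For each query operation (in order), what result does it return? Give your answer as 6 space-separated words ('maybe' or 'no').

Answer: maybe no no no no maybe

Derivation:
Start: bits=000000000000
Op 1: insert bat -> sets bits 3 7 -> bits=000100010000
Op 2: insert eel -> sets bits 1 3 -> bits=010100010000
Op 3: query hen -> checks bit1=1, bit3=1 (all 1) -> maybe
Op 4: query rat -> checks bit8=0, bit11=0 (has a 0) -> no
Op 5: query jay -> checks bit3=1, bit10=0 (has a 0) -> no
Op 6: insert koi -> sets bits 4 6 -> bits=010110110000
Op 7: query pig -> checks bit8=0, bit10=0 (has a 0) -> no
Op 8: query ram -> checks bit9=0, bit10=0 (has a 0) -> no
Op 9: query eel -> checks bit1=1, bit3=1 (all 1) -> maybe
Op 10: insert jay -> sets bits 3 10 -> bits=010110110010
Op 11: insert hen -> sets bits 1 3 -> bits=010110110010
Op 12: insert pig -> sets bits 8 10 -> bits=010110111010
Query results in order: maybe no no no no maybe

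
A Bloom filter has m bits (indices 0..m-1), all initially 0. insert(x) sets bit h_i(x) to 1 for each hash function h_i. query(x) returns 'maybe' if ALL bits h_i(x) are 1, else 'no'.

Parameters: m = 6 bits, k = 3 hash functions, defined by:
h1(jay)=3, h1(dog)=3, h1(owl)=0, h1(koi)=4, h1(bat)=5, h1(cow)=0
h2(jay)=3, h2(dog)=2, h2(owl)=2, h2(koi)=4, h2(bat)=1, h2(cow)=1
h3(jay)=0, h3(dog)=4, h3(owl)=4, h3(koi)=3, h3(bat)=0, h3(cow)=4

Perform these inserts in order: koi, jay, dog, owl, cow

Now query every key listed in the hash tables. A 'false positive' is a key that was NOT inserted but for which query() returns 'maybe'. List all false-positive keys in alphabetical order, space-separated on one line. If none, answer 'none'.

Start: bits=000000
After insert 'koi': sets bits 3 4 -> bits=000110
After insert 'jay': sets bits 0 3 -> bits=100110
After insert 'dog': sets bits 2 3 4 -> bits=101110
After insert 'owl': sets bits 0 2 4 -> bits=101110
After insert 'cow': sets bits 0 1 4 -> bits=111110
Not inserted: bat — query each against bits=111110:
query bat: checks bit0=1, bit1=1, bit5=0 (has a 0) -> no => not a false positive
False positives (alphabetical): none

Answer: none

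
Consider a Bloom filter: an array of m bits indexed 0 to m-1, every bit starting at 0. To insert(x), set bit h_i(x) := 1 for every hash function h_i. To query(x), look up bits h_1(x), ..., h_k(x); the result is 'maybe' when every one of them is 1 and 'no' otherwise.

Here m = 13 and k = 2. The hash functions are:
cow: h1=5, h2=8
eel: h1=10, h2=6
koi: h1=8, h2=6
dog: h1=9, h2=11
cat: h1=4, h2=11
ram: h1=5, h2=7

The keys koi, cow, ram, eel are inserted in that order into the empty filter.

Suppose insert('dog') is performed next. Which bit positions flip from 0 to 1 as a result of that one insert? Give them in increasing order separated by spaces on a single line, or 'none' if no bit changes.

Start: bits=0000000000000
After insert 'koi': sets bits 6 8 -> bits=0000001010000
After insert 'cow': sets bits 5 8 -> bits=0000011010000
After insert 'ram': sets bits 5 7 -> bits=0000011110000
After insert 'eel': sets bits 6 10 -> bits=0000011110100
insert 'dog' would touch bits 9 11; currently bit9=0, bit11=0
Bits that are 0 among those (would change 0->1): 9 11

Answer: 9 11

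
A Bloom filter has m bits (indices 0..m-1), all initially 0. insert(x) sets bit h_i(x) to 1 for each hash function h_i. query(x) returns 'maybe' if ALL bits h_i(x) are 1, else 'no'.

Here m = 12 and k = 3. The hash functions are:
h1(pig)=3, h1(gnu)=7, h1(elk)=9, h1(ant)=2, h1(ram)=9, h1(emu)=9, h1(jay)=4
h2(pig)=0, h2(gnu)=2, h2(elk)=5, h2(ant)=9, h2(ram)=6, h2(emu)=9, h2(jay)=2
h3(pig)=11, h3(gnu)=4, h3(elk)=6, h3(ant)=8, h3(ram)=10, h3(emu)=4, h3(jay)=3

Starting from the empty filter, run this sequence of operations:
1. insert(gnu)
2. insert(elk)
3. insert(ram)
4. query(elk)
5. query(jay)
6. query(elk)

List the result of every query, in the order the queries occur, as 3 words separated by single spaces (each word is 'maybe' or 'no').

Start: bits=000000000000
Op 1: insert gnu -> sets bits 2 4 7 -> bits=001010010000
Op 2: insert elk -> sets bits 5 6 9 -> bits=001011110100
Op 3: insert ram -> sets bits 6 9 10 -> bits=001011110110
Op 4: query elk -> checks bit5=1, bit6=1, bit9=1 (all 1) -> maybe
Op 5: query jay -> checks bit2=1, bit3=0, bit4=1 (has a 0) -> no
Op 6: query elk -> checks bit5=1, bit6=1, bit9=1 (all 1) -> maybe
Query results in order: maybe no maybe

Answer: maybe no maybe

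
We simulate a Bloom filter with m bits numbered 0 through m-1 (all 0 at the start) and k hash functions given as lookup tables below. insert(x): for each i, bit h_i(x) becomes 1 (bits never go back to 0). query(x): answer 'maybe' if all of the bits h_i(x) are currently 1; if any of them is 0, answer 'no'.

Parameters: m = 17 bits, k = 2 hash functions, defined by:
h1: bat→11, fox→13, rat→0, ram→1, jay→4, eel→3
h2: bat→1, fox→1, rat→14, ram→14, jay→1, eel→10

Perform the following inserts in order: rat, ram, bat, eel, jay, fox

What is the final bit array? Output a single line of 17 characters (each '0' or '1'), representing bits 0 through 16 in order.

Answer: 11011000001101100

Derivation:
Start: bits=00000000000000000
After insert 'rat': sets bits 0 14 -> bits=10000000000000100
After insert 'ram': sets bits 1 14 -> bits=11000000000000100
After insert 'bat': sets bits 1 11 -> bits=11000000000100100
After insert 'eel': sets bits 3 10 -> bits=11010000001100100
After insert 'jay': sets bits 1 4 -> bits=11011000001100100
After insert 'fox': sets bits 1 13 -> bits=11011000001101100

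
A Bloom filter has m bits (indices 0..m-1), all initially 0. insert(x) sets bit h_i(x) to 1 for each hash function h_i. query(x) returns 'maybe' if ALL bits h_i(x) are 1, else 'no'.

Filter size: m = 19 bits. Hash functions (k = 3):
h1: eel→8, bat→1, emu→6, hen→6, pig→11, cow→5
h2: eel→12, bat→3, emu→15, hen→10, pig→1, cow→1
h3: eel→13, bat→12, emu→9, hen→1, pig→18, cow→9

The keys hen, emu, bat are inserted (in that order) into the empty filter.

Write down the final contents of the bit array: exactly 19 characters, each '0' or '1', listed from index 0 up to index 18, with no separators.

Answer: 0101001001101001000

Derivation:
Start: bits=0000000000000000000
After insert 'hen': sets bits 1 6 10 -> bits=0100001000100000000
After insert 'emu': sets bits 6 9 15 -> bits=0100001001100001000
After insert 'bat': sets bits 1 3 12 -> bits=0101001001101001000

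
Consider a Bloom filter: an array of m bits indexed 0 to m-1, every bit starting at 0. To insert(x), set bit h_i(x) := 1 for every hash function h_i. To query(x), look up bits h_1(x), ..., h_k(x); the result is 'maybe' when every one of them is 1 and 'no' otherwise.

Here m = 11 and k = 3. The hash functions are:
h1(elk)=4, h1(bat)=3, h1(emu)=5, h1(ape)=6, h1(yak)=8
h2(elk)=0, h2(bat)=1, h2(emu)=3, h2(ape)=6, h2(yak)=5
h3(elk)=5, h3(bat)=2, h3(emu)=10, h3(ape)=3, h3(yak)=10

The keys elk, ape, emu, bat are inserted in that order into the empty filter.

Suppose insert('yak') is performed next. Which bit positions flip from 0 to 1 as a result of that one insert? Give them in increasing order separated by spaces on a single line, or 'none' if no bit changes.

Answer: 8

Derivation:
Start: bits=00000000000
After insert 'elk': sets bits 0 4 5 -> bits=10001100000
After insert 'ape': sets bits 3 6 -> bits=10011110000
After insert 'emu': sets bits 3 5 10 -> bits=10011110001
After insert 'bat': sets bits 1 2 3 -> bits=11111110001
insert 'yak' would touch bits 5 8 10; currently bit5=1, bit8=0, bit10=1
Bits that are 0 among those (would change 0->1): 8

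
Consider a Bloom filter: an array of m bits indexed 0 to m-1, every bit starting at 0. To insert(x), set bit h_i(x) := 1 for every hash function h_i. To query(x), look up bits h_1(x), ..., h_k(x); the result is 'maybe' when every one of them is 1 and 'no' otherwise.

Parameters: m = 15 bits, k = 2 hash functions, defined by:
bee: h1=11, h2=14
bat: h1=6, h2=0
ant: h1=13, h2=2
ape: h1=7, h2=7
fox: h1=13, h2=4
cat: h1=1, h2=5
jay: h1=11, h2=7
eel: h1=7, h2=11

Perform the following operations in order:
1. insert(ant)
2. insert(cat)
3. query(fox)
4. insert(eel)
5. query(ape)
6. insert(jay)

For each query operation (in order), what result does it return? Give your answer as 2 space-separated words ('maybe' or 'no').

Answer: no maybe

Derivation:
Start: bits=000000000000000
Op 1: insert ant -> sets bits 2 13 -> bits=001000000000010
Op 2: insert cat -> sets bits 1 5 -> bits=011001000000010
Op 3: query fox -> checks bit4=0, bit13=1 (has a 0) -> no
Op 4: insert eel -> sets bits 7 11 -> bits=011001010001010
Op 5: query ape -> checks bit7=1 (all 1) -> maybe
Op 6: insert jay -> sets bits 7 11 -> bits=011001010001010
Query results in order: no maybe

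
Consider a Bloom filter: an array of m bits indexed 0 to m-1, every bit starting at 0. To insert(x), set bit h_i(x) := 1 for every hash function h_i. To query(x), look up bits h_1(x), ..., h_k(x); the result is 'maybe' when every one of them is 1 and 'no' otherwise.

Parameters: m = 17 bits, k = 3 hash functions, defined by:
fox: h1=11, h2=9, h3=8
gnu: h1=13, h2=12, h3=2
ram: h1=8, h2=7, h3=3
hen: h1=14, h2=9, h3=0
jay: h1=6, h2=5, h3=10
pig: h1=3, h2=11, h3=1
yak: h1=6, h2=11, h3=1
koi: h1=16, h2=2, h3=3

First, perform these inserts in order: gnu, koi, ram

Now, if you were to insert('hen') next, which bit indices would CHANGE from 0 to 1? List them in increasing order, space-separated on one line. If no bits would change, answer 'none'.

Start: bits=00000000000000000
After insert 'gnu': sets bits 2 12 13 -> bits=00100000000011000
After insert 'koi': sets bits 2 3 16 -> bits=00110000000011001
After insert 'ram': sets bits 3 7 8 -> bits=00110001100011001
insert 'hen' would touch bits 0 9 14; currently bit0=0, bit9=0, bit14=0
Bits that are 0 among those (would change 0->1): 0 9 14

Answer: 0 9 14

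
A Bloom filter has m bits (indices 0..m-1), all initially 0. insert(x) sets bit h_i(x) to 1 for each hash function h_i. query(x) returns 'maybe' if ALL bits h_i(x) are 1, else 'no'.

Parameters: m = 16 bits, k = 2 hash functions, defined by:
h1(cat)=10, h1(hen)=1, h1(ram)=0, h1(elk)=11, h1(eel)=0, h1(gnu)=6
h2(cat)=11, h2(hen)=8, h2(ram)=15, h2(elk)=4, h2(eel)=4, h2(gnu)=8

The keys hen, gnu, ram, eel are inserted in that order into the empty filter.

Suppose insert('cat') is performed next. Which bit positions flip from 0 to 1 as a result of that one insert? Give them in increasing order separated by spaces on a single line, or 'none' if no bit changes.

Start: bits=0000000000000000
After insert 'hen': sets bits 1 8 -> bits=0100000010000000
After insert 'gnu': sets bits 6 8 -> bits=0100001010000000
After insert 'ram': sets bits 0 15 -> bits=1100001010000001
After insert 'eel': sets bits 0 4 -> bits=1100101010000001
insert 'cat' would touch bits 10 11; currently bit10=0, bit11=0
Bits that are 0 among those (would change 0->1): 10 11

Answer: 10 11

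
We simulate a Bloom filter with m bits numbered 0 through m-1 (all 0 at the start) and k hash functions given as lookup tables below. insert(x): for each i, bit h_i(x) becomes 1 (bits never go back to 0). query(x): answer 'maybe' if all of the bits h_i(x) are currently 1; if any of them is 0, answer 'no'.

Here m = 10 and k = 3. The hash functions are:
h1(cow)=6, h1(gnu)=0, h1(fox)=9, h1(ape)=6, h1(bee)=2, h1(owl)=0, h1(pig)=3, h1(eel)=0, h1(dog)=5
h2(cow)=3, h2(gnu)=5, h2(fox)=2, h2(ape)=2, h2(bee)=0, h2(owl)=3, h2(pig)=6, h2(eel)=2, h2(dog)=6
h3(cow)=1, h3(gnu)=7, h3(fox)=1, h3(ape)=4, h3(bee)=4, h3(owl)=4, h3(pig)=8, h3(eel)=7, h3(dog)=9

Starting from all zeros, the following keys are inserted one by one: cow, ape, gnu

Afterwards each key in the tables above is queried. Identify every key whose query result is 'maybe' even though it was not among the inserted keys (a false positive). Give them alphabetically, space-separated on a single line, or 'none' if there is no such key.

Start: bits=0000000000
After insert 'cow': sets bits 1 3 6 -> bits=0101001000
After insert 'ape': sets bits 2 4 6 -> bits=0111101000
After insert 'gnu': sets bits 0 5 7 -> bits=1111111100
Not inserted: bee dog eel fox owl pig — query each against bits=1111111100:
query bee: checks bit0=1, bit2=1, bit4=1 (all 1) -> maybe => FALSE POSITIVE
query dog: checks bit5=1, bit6=1, bit9=0 (has a 0) -> no => not a false positive
query eel: checks bit0=1, bit2=1, bit7=1 (all 1) -> maybe => FALSE POSITIVE
query fox: checks bit1=1, bit2=1, bit9=0 (has a 0) -> no => not a false positive
query owl: checks bit0=1, bit3=1, bit4=1 (all 1) -> maybe => FALSE POSITIVE
query pig: checks bit3=1, bit6=1, bit8=0 (has a 0) -> no => not a false positive
False positives (alphabetical): bee eel owl

Answer: bee eel owl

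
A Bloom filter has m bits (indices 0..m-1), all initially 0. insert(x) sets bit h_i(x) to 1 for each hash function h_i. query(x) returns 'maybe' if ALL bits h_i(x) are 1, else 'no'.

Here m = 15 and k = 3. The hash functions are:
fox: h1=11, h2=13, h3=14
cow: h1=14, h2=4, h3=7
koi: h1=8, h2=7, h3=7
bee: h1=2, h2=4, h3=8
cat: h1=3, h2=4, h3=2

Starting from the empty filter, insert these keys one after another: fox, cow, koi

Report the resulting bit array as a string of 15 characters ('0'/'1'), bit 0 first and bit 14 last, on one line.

Start: bits=000000000000000
After insert 'fox': sets bits 11 13 14 -> bits=000000000001011
After insert 'cow': sets bits 4 7 14 -> bits=000010010001011
After insert 'koi': sets bits 7 8 -> bits=000010011001011

Answer: 000010011001011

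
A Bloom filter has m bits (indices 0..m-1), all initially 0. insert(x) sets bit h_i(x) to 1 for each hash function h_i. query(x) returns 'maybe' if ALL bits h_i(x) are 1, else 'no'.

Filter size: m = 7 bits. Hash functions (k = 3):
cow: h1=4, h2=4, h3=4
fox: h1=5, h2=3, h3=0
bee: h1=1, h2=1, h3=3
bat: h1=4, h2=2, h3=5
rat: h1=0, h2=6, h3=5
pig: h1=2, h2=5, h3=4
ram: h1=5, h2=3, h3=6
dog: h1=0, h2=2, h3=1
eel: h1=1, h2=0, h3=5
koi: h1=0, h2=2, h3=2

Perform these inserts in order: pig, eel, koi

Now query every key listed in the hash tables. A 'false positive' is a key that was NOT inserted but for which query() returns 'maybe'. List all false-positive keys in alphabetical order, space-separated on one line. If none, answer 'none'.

Answer: bat cow dog

Derivation:
Start: bits=0000000
After insert 'pig': sets bits 2 4 5 -> bits=0010110
After insert 'eel': sets bits 0 1 5 -> bits=1110110
After insert 'koi': sets bits 0 2 -> bits=1110110
Not inserted: bat bee cow dog fox ram rat — query each against bits=1110110:
query bat: checks bit2=1, bit4=1, bit5=1 (all 1) -> maybe => FALSE POSITIVE
query bee: checks bit1=1, bit3=0 (has a 0) -> no => not a false positive
query cow: checks bit4=1 (all 1) -> maybe => FALSE POSITIVE
query dog: checks bit0=1, bit1=1, bit2=1 (all 1) -> maybe => FALSE POSITIVE
query fox: checks bit0=1, bit3=0, bit5=1 (has a 0) -> no => not a false positive
query ram: checks bit3=0, bit5=1, bit6=0 (has a 0) -> no => not a false positive
query rat: checks bit0=1, bit5=1, bit6=0 (has a 0) -> no => not a false positive
False positives (alphabetical): bat cow dog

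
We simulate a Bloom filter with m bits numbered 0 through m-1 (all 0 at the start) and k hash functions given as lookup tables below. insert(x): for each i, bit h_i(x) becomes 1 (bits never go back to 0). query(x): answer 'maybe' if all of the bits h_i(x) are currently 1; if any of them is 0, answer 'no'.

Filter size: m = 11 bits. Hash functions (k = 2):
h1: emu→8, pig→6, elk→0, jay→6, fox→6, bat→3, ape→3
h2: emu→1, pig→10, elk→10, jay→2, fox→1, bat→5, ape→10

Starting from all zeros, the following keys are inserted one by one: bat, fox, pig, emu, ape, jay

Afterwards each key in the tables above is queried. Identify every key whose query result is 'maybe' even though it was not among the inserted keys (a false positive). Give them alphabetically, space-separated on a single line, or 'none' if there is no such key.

Answer: none

Derivation:
Start: bits=00000000000
After insert 'bat': sets bits 3 5 -> bits=00010100000
After insert 'fox': sets bits 1 6 -> bits=01010110000
After insert 'pig': sets bits 6 10 -> bits=01010110001
After insert 'emu': sets bits 1 8 -> bits=01010110101
After insert 'ape': sets bits 3 10 -> bits=01010110101
After insert 'jay': sets bits 2 6 -> bits=01110110101
Not inserted: elk — query each against bits=01110110101:
query elk: checks bit0=0, bit10=1 (has a 0) -> no => not a false positive
False positives (alphabetical): none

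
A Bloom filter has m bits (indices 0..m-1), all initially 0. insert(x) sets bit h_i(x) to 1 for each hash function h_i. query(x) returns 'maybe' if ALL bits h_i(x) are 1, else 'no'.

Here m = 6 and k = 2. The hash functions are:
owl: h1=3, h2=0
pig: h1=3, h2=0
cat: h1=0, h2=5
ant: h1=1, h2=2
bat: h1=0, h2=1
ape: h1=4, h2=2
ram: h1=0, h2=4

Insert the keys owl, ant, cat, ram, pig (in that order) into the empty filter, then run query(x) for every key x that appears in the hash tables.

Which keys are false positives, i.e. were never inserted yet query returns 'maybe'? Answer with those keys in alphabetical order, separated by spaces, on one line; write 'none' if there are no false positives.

Start: bits=000000
After insert 'owl': sets bits 0 3 -> bits=100100
After insert 'ant': sets bits 1 2 -> bits=111100
After insert 'cat': sets bits 0 5 -> bits=111101
After insert 'ram': sets bits 0 4 -> bits=111111
After insert 'pig': sets bits 0 3 -> bits=111111
Not inserted: ape bat — query each against bits=111111:
query ape: checks bit2=1, bit4=1 (all 1) -> maybe => FALSE POSITIVE
query bat: checks bit0=1, bit1=1 (all 1) -> maybe => FALSE POSITIVE
False positives (alphabetical): ape bat

Answer: ape bat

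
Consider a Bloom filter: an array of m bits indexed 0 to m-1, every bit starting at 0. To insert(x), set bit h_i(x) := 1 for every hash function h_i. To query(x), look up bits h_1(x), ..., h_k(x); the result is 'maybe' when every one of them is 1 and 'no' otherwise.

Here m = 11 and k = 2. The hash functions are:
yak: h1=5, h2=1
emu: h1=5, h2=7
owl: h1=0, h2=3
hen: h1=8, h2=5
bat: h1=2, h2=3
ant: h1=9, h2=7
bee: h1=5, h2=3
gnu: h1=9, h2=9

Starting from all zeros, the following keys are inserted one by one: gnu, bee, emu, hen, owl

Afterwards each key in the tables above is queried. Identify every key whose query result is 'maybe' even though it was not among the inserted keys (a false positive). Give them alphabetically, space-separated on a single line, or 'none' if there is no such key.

Start: bits=00000000000
After insert 'gnu': sets bits 9 -> bits=00000000010
After insert 'bee': sets bits 3 5 -> bits=00010100010
After insert 'emu': sets bits 5 7 -> bits=00010101010
After insert 'hen': sets bits 5 8 -> bits=00010101110
After insert 'owl': sets bits 0 3 -> bits=10010101110
Not inserted: ant bat yak — query each against bits=10010101110:
query ant: checks bit7=1, bit9=1 (all 1) -> maybe => FALSE POSITIVE
query bat: checks bit2=0, bit3=1 (has a 0) -> no => not a false positive
query yak: checks bit1=0, bit5=1 (has a 0) -> no => not a false positive
False positives (alphabetical): ant

Answer: ant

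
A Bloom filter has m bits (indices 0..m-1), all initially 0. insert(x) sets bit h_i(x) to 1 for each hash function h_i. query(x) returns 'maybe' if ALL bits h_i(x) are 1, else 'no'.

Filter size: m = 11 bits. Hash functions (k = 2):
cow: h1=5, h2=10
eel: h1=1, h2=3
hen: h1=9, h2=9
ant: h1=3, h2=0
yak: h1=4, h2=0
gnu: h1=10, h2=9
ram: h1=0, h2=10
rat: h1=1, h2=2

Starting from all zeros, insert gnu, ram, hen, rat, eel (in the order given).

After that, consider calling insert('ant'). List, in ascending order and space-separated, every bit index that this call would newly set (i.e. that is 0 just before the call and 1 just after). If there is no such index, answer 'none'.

Start: bits=00000000000
After insert 'gnu': sets bits 9 10 -> bits=00000000011
After insert 'ram': sets bits 0 10 -> bits=10000000011
After insert 'hen': sets bits 9 -> bits=10000000011
After insert 'rat': sets bits 1 2 -> bits=11100000011
After insert 'eel': sets bits 1 3 -> bits=11110000011
insert 'ant' would touch bits 0 3; currently bit0=1, bit3=1
Bits that are 0 among those (would change 0->1): none

Answer: none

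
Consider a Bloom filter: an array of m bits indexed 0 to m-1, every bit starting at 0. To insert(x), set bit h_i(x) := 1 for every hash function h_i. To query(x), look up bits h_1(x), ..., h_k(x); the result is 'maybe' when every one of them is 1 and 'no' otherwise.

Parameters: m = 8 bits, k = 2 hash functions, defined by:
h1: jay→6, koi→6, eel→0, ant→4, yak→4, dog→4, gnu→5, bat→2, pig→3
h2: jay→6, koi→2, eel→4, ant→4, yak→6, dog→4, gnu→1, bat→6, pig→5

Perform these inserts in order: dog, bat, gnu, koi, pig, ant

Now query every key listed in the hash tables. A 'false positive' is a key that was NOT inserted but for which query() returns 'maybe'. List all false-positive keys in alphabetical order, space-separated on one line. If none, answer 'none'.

Answer: jay yak

Derivation:
Start: bits=00000000
After insert 'dog': sets bits 4 -> bits=00001000
After insert 'bat': sets bits 2 6 -> bits=00101010
After insert 'gnu': sets bits 1 5 -> bits=01101110
After insert 'koi': sets bits 2 6 -> bits=01101110
After insert 'pig': sets bits 3 5 -> bits=01111110
After insert 'ant': sets bits 4 -> bits=01111110
Not inserted: eel jay yak — query each against bits=01111110:
query eel: checks bit0=0, bit4=1 (has a 0) -> no => not a false positive
query jay: checks bit6=1 (all 1) -> maybe => FALSE POSITIVE
query yak: checks bit4=1, bit6=1 (all 1) -> maybe => FALSE POSITIVE
False positives (alphabetical): jay yak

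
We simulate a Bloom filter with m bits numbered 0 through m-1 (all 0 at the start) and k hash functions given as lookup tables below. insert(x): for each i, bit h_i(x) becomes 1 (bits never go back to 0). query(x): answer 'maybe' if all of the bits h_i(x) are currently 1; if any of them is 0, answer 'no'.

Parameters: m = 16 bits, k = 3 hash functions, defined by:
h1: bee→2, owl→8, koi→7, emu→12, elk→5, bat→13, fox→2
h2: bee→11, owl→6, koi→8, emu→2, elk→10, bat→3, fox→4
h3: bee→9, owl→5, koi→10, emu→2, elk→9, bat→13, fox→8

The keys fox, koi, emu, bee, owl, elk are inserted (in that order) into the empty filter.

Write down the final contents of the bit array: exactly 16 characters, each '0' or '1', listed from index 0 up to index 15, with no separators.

Answer: 0010111111111000

Derivation:
Start: bits=0000000000000000
After insert 'fox': sets bits 2 4 8 -> bits=0010100010000000
After insert 'koi': sets bits 7 8 10 -> bits=0010100110100000
After insert 'emu': sets bits 2 12 -> bits=0010100110101000
After insert 'bee': sets bits 2 9 11 -> bits=0010100111111000
After insert 'owl': sets bits 5 6 8 -> bits=0010111111111000
After insert 'elk': sets bits 5 9 10 -> bits=0010111111111000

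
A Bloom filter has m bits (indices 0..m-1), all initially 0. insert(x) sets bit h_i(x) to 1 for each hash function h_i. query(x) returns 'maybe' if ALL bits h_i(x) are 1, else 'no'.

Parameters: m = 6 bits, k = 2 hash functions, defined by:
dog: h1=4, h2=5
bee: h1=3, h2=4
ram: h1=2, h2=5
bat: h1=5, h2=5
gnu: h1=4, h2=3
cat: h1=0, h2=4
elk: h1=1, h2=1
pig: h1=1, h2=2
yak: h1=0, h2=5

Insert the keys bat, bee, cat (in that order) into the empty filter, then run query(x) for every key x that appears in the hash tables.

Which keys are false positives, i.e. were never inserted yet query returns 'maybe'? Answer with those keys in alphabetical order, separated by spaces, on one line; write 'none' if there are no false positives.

Start: bits=000000
After insert 'bat': sets bits 5 -> bits=000001
After insert 'bee': sets bits 3 4 -> bits=000111
After insert 'cat': sets bits 0 4 -> bits=100111
Not inserted: dog elk gnu pig ram yak — query each against bits=100111:
query dog: checks bit4=1, bit5=1 (all 1) -> maybe => FALSE POSITIVE
query elk: checks bit1=0 (has a 0) -> no => not a false positive
query gnu: checks bit3=1, bit4=1 (all 1) -> maybe => FALSE POSITIVE
query pig: checks bit1=0, bit2=0 (has a 0) -> no => not a false positive
query ram: checks bit2=0, bit5=1 (has a 0) -> no => not a false positive
query yak: checks bit0=1, bit5=1 (all 1) -> maybe => FALSE POSITIVE
False positives (alphabetical): dog gnu yak

Answer: dog gnu yak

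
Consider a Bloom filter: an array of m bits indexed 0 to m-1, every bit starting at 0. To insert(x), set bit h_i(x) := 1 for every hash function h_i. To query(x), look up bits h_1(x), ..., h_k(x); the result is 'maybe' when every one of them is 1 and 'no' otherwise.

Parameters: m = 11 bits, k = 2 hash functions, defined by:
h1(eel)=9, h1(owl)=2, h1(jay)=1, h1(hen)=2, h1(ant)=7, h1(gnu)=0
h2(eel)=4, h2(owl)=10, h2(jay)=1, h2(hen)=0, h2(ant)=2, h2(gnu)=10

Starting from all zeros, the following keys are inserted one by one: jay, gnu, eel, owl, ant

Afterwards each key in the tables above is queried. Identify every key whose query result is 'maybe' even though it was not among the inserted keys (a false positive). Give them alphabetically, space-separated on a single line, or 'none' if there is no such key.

Answer: hen

Derivation:
Start: bits=00000000000
After insert 'jay': sets bits 1 -> bits=01000000000
After insert 'gnu': sets bits 0 10 -> bits=11000000001
After insert 'eel': sets bits 4 9 -> bits=11001000011
After insert 'owl': sets bits 2 10 -> bits=11101000011
After insert 'ant': sets bits 2 7 -> bits=11101001011
Not inserted: hen — query each against bits=11101001011:
query hen: checks bit0=1, bit2=1 (all 1) -> maybe => FALSE POSITIVE
False positives (alphabetical): hen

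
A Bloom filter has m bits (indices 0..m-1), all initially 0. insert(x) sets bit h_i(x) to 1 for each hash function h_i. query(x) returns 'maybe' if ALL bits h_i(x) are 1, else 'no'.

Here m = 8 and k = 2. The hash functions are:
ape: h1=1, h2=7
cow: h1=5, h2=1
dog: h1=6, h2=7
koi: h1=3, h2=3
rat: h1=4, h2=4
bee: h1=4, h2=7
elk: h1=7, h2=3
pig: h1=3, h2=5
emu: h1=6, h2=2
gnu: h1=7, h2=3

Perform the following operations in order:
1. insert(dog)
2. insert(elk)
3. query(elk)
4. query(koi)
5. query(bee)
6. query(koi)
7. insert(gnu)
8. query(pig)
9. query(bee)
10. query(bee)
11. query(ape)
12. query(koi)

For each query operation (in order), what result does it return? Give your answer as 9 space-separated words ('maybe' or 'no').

Answer: maybe maybe no maybe no no no no maybe

Derivation:
Start: bits=00000000
Op 1: insert dog -> sets bits 6 7 -> bits=00000011
Op 2: insert elk -> sets bits 3 7 -> bits=00010011
Op 3: query elk -> checks bit3=1, bit7=1 (all 1) -> maybe
Op 4: query koi -> checks bit3=1 (all 1) -> maybe
Op 5: query bee -> checks bit4=0, bit7=1 (has a 0) -> no
Op 6: query koi -> checks bit3=1 (all 1) -> maybe
Op 7: insert gnu -> sets bits 3 7 -> bits=00010011
Op 8: query pig -> checks bit3=1, bit5=0 (has a 0) -> no
Op 9: query bee -> checks bit4=0, bit7=1 (has a 0) -> no
Op 10: query bee -> checks bit4=0, bit7=1 (has a 0) -> no
Op 11: query ape -> checks bit1=0, bit7=1 (has a 0) -> no
Op 12: query koi -> checks bit3=1 (all 1) -> maybe
Query results in order: maybe maybe no maybe no no no no maybe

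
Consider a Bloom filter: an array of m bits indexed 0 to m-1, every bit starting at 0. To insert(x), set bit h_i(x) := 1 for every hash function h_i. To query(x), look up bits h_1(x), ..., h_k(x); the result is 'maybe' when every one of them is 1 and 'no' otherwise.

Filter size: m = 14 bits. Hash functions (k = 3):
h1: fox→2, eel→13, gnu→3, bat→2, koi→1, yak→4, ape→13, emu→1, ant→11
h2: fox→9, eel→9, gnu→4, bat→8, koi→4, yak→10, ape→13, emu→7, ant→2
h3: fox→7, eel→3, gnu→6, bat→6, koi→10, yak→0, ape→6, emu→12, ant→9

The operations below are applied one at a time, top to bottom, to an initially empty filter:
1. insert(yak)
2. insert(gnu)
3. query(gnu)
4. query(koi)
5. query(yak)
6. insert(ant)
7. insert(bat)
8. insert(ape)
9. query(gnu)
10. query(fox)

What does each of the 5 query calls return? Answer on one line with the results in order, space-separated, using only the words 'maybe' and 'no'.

Answer: maybe no maybe maybe no

Derivation:
Start: bits=00000000000000
Op 1: insert yak -> sets bits 0 4 10 -> bits=10001000001000
Op 2: insert gnu -> sets bits 3 4 6 -> bits=10011010001000
Op 3: query gnu -> checks bit3=1, bit4=1, bit6=1 (all 1) -> maybe
Op 4: query koi -> checks bit1=0, bit4=1, bit10=1 (has a 0) -> no
Op 5: query yak -> checks bit0=1, bit4=1, bit10=1 (all 1) -> maybe
Op 6: insert ant -> sets bits 2 9 11 -> bits=10111010011100
Op 7: insert bat -> sets bits 2 6 8 -> bits=10111010111100
Op 8: insert ape -> sets bits 6 13 -> bits=10111010111101
Op 9: query gnu -> checks bit3=1, bit4=1, bit6=1 (all 1) -> maybe
Op 10: query fox -> checks bit2=1, bit7=0, bit9=1 (has a 0) -> no
Query results in order: maybe no maybe maybe no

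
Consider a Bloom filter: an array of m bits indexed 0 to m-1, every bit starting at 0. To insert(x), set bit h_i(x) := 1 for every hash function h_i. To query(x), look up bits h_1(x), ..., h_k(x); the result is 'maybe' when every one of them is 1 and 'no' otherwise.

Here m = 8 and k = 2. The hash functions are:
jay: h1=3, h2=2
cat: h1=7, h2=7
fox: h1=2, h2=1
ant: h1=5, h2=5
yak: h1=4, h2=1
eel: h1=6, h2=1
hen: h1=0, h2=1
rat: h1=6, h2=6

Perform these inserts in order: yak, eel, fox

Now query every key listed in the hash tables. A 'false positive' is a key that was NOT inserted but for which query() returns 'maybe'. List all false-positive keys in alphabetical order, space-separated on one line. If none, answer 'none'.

Answer: rat

Derivation:
Start: bits=00000000
After insert 'yak': sets bits 1 4 -> bits=01001000
After insert 'eel': sets bits 1 6 -> bits=01001010
After insert 'fox': sets bits 1 2 -> bits=01101010
Not inserted: ant cat hen jay rat — query each against bits=01101010:
query ant: checks bit5=0 (has a 0) -> no => not a false positive
query cat: checks bit7=0 (has a 0) -> no => not a false positive
query hen: checks bit0=0, bit1=1 (has a 0) -> no => not a false positive
query jay: checks bit2=1, bit3=0 (has a 0) -> no => not a false positive
query rat: checks bit6=1 (all 1) -> maybe => FALSE POSITIVE
False positives (alphabetical): rat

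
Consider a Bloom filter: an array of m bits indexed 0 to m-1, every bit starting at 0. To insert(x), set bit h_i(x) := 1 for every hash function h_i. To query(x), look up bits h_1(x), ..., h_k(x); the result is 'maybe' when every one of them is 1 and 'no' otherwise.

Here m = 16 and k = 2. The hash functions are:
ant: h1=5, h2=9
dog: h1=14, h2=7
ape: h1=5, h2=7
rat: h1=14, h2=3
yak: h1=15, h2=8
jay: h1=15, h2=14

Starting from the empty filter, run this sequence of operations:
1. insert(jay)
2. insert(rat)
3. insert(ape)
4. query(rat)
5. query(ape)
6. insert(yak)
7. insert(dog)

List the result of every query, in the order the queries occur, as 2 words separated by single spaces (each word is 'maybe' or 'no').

Answer: maybe maybe

Derivation:
Start: bits=0000000000000000
Op 1: insert jay -> sets bits 14 15 -> bits=0000000000000011
Op 2: insert rat -> sets bits 3 14 -> bits=0001000000000011
Op 3: insert ape -> sets bits 5 7 -> bits=0001010100000011
Op 4: query rat -> checks bit3=1, bit14=1 (all 1) -> maybe
Op 5: query ape -> checks bit5=1, bit7=1 (all 1) -> maybe
Op 6: insert yak -> sets bits 8 15 -> bits=0001010110000011
Op 7: insert dog -> sets bits 7 14 -> bits=0001010110000011
Query results in order: maybe maybe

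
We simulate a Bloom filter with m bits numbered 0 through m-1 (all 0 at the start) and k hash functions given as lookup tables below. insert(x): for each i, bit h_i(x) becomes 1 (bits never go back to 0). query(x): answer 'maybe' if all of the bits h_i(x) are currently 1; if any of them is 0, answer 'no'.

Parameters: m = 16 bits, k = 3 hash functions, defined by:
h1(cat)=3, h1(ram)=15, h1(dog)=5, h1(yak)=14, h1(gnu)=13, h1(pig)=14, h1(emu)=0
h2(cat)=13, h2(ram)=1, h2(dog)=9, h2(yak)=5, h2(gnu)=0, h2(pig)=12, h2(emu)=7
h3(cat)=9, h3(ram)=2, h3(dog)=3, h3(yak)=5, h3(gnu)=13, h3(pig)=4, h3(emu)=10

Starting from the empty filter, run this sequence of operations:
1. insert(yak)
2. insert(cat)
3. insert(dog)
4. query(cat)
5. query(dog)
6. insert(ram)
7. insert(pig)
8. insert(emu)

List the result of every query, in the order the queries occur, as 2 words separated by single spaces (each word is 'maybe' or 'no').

Answer: maybe maybe

Derivation:
Start: bits=0000000000000000
Op 1: insert yak -> sets bits 5 14 -> bits=0000010000000010
Op 2: insert cat -> sets bits 3 9 13 -> bits=0001010001000110
Op 3: insert dog -> sets bits 3 5 9 -> bits=0001010001000110
Op 4: query cat -> checks bit3=1, bit9=1, bit13=1 (all 1) -> maybe
Op 5: query dog -> checks bit3=1, bit5=1, bit9=1 (all 1) -> maybe
Op 6: insert ram -> sets bits 1 2 15 -> bits=0111010001000111
Op 7: insert pig -> sets bits 4 12 14 -> bits=0111110001001111
Op 8: insert emu -> sets bits 0 7 10 -> bits=1111110101101111
Query results in order: maybe maybe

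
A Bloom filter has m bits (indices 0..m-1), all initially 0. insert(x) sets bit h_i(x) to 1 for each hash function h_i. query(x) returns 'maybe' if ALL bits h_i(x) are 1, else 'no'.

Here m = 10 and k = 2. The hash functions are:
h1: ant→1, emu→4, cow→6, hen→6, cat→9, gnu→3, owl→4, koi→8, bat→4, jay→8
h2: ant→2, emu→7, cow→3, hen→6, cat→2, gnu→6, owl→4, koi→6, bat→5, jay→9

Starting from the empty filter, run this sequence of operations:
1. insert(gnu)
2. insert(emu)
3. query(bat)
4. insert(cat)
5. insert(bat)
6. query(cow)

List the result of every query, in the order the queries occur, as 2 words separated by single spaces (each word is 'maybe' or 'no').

Start: bits=0000000000
Op 1: insert gnu -> sets bits 3 6 -> bits=0001001000
Op 2: insert emu -> sets bits 4 7 -> bits=0001101100
Op 3: query bat -> checks bit4=1, bit5=0 (has a 0) -> no
Op 4: insert cat -> sets bits 2 9 -> bits=0011101101
Op 5: insert bat -> sets bits 4 5 -> bits=0011111101
Op 6: query cow -> checks bit3=1, bit6=1 (all 1) -> maybe
Query results in order: no maybe

Answer: no maybe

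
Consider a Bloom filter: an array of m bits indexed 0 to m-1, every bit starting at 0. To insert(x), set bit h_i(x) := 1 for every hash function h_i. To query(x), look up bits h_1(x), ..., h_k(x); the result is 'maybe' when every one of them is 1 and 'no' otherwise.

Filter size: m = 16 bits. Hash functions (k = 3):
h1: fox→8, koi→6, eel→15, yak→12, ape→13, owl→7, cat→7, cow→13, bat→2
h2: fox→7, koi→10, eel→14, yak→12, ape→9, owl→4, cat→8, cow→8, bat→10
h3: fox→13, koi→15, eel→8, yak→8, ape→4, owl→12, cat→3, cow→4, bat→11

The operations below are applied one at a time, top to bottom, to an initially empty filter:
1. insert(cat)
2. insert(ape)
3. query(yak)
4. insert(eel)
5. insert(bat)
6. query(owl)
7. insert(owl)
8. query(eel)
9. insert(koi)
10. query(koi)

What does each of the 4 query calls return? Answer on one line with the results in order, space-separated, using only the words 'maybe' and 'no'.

Start: bits=0000000000000000
Op 1: insert cat -> sets bits 3 7 8 -> bits=0001000110000000
Op 2: insert ape -> sets bits 4 9 13 -> bits=0001100111000100
Op 3: query yak -> checks bit8=1, bit12=0 (has a 0) -> no
Op 4: insert eel -> sets bits 8 14 15 -> bits=0001100111000111
Op 5: insert bat -> sets bits 2 10 11 -> bits=0011100111110111
Op 6: query owl -> checks bit4=1, bit7=1, bit12=0 (has a 0) -> no
Op 7: insert owl -> sets bits 4 7 12 -> bits=0011100111111111
Op 8: query eel -> checks bit8=1, bit14=1, bit15=1 (all 1) -> maybe
Op 9: insert koi -> sets bits 6 10 15 -> bits=0011101111111111
Op 10: query koi -> checks bit6=1, bit10=1, bit15=1 (all 1) -> maybe
Query results in order: no no maybe maybe

Answer: no no maybe maybe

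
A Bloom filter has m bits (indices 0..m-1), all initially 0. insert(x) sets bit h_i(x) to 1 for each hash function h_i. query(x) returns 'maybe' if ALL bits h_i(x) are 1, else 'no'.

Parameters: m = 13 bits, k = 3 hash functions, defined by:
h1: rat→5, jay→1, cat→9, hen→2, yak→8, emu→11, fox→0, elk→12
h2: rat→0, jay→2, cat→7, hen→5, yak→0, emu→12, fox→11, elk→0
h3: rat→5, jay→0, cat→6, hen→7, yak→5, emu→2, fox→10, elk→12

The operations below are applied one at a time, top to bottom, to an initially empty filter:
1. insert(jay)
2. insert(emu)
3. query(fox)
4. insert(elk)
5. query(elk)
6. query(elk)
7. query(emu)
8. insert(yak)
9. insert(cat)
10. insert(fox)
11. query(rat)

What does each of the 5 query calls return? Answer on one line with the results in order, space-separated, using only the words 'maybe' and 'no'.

Answer: no maybe maybe maybe maybe

Derivation:
Start: bits=0000000000000
Op 1: insert jay -> sets bits 0 1 2 -> bits=1110000000000
Op 2: insert emu -> sets bits 2 11 12 -> bits=1110000000011
Op 3: query fox -> checks bit0=1, bit10=0, bit11=1 (has a 0) -> no
Op 4: insert elk -> sets bits 0 12 -> bits=1110000000011
Op 5: query elk -> checks bit0=1, bit12=1 (all 1) -> maybe
Op 6: query elk -> checks bit0=1, bit12=1 (all 1) -> maybe
Op 7: query emu -> checks bit2=1, bit11=1, bit12=1 (all 1) -> maybe
Op 8: insert yak -> sets bits 0 5 8 -> bits=1110010010011
Op 9: insert cat -> sets bits 6 7 9 -> bits=1110011111011
Op 10: insert fox -> sets bits 0 10 11 -> bits=1110011111111
Op 11: query rat -> checks bit0=1, bit5=1 (all 1) -> maybe
Query results in order: no maybe maybe maybe maybe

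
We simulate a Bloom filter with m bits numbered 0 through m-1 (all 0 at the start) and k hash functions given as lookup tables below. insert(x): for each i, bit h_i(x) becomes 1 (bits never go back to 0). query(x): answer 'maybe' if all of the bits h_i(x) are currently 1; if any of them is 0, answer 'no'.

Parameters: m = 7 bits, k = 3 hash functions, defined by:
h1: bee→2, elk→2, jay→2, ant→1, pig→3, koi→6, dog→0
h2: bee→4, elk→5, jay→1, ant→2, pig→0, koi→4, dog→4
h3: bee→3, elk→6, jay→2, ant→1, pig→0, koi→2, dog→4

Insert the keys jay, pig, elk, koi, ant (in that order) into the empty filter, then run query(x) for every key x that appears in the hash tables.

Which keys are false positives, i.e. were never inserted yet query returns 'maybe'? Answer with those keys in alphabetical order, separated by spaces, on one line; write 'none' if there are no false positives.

Answer: bee dog

Derivation:
Start: bits=0000000
After insert 'jay': sets bits 1 2 -> bits=0110000
After insert 'pig': sets bits 0 3 -> bits=1111000
After insert 'elk': sets bits 2 5 6 -> bits=1111011
After insert 'koi': sets bits 2 4 6 -> bits=1111111
After insert 'ant': sets bits 1 2 -> bits=1111111
Not inserted: bee dog — query each against bits=1111111:
query bee: checks bit2=1, bit3=1, bit4=1 (all 1) -> maybe => FALSE POSITIVE
query dog: checks bit0=1, bit4=1 (all 1) -> maybe => FALSE POSITIVE
False positives (alphabetical): bee dog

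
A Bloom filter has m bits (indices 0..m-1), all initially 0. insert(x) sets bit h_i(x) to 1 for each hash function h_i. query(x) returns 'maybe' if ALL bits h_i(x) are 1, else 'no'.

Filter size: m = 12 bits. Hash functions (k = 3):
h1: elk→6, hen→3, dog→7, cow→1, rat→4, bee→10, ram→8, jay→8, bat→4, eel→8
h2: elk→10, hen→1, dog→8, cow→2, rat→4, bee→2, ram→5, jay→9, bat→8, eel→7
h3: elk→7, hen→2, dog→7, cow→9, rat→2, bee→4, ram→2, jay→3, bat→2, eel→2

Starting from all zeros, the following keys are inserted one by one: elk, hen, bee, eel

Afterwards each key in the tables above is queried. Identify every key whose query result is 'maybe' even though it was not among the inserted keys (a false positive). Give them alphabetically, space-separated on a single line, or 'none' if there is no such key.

Answer: bat dog rat

Derivation:
Start: bits=000000000000
After insert 'elk': sets bits 6 7 10 -> bits=000000110010
After insert 'hen': sets bits 1 2 3 -> bits=011100110010
After insert 'bee': sets bits 2 4 10 -> bits=011110110010
After insert 'eel': sets bits 2 7 8 -> bits=011110111010
Not inserted: bat cow dog jay ram rat — query each against bits=011110111010:
query bat: checks bit2=1, bit4=1, bit8=1 (all 1) -> maybe => FALSE POSITIVE
query cow: checks bit1=1, bit2=1, bit9=0 (has a 0) -> no => not a false positive
query dog: checks bit7=1, bit8=1 (all 1) -> maybe => FALSE POSITIVE
query jay: checks bit3=1, bit8=1, bit9=0 (has a 0) -> no => not a false positive
query ram: checks bit2=1, bit5=0, bit8=1 (has a 0) -> no => not a false positive
query rat: checks bit2=1, bit4=1 (all 1) -> maybe => FALSE POSITIVE
False positives (alphabetical): bat dog rat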